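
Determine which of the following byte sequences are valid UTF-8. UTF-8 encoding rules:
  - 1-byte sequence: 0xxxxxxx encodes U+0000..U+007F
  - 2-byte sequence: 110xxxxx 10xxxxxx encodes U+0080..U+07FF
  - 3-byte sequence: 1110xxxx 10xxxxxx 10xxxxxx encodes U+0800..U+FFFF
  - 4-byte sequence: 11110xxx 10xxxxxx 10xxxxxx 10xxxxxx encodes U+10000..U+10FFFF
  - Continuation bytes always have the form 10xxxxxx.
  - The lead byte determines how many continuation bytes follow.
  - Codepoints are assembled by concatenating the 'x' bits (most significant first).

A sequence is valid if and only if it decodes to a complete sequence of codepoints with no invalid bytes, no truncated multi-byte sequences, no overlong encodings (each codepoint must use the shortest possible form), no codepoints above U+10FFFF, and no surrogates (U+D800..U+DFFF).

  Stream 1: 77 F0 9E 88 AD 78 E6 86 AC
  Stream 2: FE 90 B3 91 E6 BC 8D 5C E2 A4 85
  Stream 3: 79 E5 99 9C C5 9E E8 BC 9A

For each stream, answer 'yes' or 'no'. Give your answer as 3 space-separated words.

Stream 1: decodes cleanly. VALID
Stream 2: error at byte offset 0. INVALID
Stream 3: decodes cleanly. VALID

Answer: yes no yes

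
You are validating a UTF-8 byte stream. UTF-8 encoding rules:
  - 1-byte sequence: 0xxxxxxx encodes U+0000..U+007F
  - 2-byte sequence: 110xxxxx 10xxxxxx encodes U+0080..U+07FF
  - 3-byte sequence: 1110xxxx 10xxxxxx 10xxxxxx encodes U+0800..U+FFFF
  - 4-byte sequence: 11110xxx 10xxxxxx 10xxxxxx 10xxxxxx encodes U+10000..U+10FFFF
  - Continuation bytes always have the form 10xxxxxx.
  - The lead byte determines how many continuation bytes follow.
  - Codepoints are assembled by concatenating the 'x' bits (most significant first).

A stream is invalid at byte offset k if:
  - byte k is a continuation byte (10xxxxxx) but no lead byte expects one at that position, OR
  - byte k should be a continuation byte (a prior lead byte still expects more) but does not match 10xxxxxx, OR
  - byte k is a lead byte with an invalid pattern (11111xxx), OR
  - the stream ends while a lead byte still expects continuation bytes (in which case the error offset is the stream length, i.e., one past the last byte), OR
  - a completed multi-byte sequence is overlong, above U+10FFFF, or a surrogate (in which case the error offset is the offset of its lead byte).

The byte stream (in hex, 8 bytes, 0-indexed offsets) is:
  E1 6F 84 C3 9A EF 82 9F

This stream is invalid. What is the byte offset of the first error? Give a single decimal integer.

Byte[0]=E1: 3-byte lead, need 2 cont bytes. acc=0x1
Byte[1]=6F: expected 10xxxxxx continuation. INVALID

Answer: 1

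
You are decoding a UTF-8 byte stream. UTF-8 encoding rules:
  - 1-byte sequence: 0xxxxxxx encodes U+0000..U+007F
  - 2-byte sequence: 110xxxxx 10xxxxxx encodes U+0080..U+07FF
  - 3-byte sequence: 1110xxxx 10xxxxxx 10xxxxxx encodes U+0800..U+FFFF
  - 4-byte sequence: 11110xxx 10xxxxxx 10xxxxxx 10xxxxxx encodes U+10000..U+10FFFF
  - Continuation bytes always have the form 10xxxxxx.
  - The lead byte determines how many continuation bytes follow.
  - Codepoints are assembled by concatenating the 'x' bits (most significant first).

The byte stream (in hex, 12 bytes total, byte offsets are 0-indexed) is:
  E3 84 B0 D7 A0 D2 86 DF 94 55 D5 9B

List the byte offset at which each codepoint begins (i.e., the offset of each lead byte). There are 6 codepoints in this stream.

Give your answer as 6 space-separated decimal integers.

Answer: 0 3 5 7 9 10

Derivation:
Byte[0]=E3: 3-byte lead, need 2 cont bytes. acc=0x3
Byte[1]=84: continuation. acc=(acc<<6)|0x04=0xC4
Byte[2]=B0: continuation. acc=(acc<<6)|0x30=0x3130
Completed: cp=U+3130 (starts at byte 0)
Byte[3]=D7: 2-byte lead, need 1 cont bytes. acc=0x17
Byte[4]=A0: continuation. acc=(acc<<6)|0x20=0x5E0
Completed: cp=U+05E0 (starts at byte 3)
Byte[5]=D2: 2-byte lead, need 1 cont bytes. acc=0x12
Byte[6]=86: continuation. acc=(acc<<6)|0x06=0x486
Completed: cp=U+0486 (starts at byte 5)
Byte[7]=DF: 2-byte lead, need 1 cont bytes. acc=0x1F
Byte[8]=94: continuation. acc=(acc<<6)|0x14=0x7D4
Completed: cp=U+07D4 (starts at byte 7)
Byte[9]=55: 1-byte ASCII. cp=U+0055
Byte[10]=D5: 2-byte lead, need 1 cont bytes. acc=0x15
Byte[11]=9B: continuation. acc=(acc<<6)|0x1B=0x55B
Completed: cp=U+055B (starts at byte 10)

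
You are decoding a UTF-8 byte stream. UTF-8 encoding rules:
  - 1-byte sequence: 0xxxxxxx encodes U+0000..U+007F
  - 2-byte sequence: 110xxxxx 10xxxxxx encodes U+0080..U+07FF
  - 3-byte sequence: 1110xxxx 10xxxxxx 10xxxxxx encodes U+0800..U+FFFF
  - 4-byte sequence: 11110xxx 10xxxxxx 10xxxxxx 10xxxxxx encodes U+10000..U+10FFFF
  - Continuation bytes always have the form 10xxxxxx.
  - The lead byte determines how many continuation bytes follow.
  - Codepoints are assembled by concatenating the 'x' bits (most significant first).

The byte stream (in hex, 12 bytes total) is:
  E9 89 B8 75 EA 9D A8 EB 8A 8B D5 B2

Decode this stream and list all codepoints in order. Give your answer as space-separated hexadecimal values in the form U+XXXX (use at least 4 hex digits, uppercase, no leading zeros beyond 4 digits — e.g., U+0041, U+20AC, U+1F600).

Byte[0]=E9: 3-byte lead, need 2 cont bytes. acc=0x9
Byte[1]=89: continuation. acc=(acc<<6)|0x09=0x249
Byte[2]=B8: continuation. acc=(acc<<6)|0x38=0x9278
Completed: cp=U+9278 (starts at byte 0)
Byte[3]=75: 1-byte ASCII. cp=U+0075
Byte[4]=EA: 3-byte lead, need 2 cont bytes. acc=0xA
Byte[5]=9D: continuation. acc=(acc<<6)|0x1D=0x29D
Byte[6]=A8: continuation. acc=(acc<<6)|0x28=0xA768
Completed: cp=U+A768 (starts at byte 4)
Byte[7]=EB: 3-byte lead, need 2 cont bytes. acc=0xB
Byte[8]=8A: continuation. acc=(acc<<6)|0x0A=0x2CA
Byte[9]=8B: continuation. acc=(acc<<6)|0x0B=0xB28B
Completed: cp=U+B28B (starts at byte 7)
Byte[10]=D5: 2-byte lead, need 1 cont bytes. acc=0x15
Byte[11]=B2: continuation. acc=(acc<<6)|0x32=0x572
Completed: cp=U+0572 (starts at byte 10)

Answer: U+9278 U+0075 U+A768 U+B28B U+0572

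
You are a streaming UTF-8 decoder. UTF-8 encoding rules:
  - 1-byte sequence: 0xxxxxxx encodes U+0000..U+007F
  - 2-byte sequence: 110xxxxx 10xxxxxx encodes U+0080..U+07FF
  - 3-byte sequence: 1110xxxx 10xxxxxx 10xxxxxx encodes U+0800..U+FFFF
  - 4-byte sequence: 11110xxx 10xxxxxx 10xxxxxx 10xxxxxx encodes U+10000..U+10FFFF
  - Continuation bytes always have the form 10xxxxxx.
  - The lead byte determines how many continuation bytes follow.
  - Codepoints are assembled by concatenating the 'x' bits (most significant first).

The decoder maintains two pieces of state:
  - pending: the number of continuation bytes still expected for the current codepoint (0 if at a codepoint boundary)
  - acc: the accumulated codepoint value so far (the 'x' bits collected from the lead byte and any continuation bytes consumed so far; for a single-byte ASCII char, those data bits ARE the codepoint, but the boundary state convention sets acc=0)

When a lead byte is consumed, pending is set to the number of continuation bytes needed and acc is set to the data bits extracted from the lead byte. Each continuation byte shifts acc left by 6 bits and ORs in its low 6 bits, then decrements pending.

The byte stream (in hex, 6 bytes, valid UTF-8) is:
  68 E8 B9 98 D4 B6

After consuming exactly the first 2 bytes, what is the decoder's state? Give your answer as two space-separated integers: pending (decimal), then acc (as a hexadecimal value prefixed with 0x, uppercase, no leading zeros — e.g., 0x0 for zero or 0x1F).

Byte[0]=68: 1-byte. pending=0, acc=0x0
Byte[1]=E8: 3-byte lead. pending=2, acc=0x8

Answer: 2 0x8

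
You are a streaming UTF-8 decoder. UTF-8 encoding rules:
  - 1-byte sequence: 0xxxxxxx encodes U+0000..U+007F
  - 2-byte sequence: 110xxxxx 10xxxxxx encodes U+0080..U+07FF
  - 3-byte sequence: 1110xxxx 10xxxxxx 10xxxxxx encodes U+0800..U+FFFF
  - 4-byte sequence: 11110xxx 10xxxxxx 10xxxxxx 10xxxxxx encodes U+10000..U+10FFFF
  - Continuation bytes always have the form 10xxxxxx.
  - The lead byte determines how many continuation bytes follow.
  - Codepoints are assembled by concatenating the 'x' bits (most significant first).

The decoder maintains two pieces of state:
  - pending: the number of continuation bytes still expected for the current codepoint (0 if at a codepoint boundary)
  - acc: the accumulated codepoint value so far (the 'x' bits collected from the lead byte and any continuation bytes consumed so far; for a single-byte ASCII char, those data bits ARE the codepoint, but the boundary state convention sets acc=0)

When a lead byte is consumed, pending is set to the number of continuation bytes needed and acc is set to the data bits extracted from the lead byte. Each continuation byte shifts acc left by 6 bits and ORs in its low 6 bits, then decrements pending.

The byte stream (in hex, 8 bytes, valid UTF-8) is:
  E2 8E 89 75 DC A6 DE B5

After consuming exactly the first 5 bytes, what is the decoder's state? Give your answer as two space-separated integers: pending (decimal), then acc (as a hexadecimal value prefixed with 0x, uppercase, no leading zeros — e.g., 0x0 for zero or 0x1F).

Byte[0]=E2: 3-byte lead. pending=2, acc=0x2
Byte[1]=8E: continuation. acc=(acc<<6)|0x0E=0x8E, pending=1
Byte[2]=89: continuation. acc=(acc<<6)|0x09=0x2389, pending=0
Byte[3]=75: 1-byte. pending=0, acc=0x0
Byte[4]=DC: 2-byte lead. pending=1, acc=0x1C

Answer: 1 0x1C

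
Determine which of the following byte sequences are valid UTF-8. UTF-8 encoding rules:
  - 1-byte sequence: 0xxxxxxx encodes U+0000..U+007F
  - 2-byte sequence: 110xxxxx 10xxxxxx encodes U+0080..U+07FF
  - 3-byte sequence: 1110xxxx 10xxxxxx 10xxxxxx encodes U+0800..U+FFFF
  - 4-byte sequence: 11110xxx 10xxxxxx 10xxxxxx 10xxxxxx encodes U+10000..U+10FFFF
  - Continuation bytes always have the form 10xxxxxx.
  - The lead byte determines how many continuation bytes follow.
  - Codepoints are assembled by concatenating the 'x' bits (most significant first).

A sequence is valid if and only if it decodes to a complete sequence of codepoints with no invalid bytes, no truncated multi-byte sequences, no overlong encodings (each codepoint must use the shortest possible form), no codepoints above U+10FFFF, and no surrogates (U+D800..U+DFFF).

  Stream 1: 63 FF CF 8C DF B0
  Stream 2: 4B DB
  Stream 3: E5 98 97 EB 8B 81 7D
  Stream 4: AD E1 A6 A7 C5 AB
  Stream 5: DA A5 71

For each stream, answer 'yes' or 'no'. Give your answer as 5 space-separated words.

Stream 1: error at byte offset 1. INVALID
Stream 2: error at byte offset 2. INVALID
Stream 3: decodes cleanly. VALID
Stream 4: error at byte offset 0. INVALID
Stream 5: decodes cleanly. VALID

Answer: no no yes no yes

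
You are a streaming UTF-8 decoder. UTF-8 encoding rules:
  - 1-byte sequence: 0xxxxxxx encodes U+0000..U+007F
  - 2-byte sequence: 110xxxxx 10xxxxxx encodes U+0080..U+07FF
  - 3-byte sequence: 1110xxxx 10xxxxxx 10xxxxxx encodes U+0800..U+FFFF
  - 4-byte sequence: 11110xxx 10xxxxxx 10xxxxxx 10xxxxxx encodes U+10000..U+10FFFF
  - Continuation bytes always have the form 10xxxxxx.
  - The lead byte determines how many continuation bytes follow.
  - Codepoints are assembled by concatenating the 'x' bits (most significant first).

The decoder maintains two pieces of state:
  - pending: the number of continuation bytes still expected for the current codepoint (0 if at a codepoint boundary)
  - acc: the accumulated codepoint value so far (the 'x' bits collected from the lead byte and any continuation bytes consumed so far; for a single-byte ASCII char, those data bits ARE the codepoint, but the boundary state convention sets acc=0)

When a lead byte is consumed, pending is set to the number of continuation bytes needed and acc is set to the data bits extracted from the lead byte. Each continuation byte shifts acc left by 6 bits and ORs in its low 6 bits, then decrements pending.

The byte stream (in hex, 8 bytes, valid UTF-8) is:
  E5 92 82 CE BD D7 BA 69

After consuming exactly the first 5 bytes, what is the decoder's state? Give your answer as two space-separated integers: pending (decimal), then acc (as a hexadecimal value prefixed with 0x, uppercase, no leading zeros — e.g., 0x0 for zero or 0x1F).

Answer: 0 0x3BD

Derivation:
Byte[0]=E5: 3-byte lead. pending=2, acc=0x5
Byte[1]=92: continuation. acc=(acc<<6)|0x12=0x152, pending=1
Byte[2]=82: continuation. acc=(acc<<6)|0x02=0x5482, pending=0
Byte[3]=CE: 2-byte lead. pending=1, acc=0xE
Byte[4]=BD: continuation. acc=(acc<<6)|0x3D=0x3BD, pending=0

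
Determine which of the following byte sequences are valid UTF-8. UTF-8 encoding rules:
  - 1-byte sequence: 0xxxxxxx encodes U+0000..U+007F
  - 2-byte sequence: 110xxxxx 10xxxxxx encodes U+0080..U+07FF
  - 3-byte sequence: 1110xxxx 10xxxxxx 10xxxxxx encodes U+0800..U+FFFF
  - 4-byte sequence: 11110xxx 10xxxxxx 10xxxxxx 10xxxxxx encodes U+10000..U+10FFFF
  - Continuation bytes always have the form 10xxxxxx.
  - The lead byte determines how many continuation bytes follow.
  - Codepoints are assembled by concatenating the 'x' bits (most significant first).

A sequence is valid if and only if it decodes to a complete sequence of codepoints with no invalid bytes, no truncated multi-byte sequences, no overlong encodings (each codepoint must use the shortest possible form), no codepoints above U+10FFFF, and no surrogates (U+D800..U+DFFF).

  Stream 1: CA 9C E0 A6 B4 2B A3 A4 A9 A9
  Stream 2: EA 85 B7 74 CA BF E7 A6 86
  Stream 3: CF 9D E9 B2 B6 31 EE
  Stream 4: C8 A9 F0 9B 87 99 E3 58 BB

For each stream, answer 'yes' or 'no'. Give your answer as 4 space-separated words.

Stream 1: error at byte offset 6. INVALID
Stream 2: decodes cleanly. VALID
Stream 3: error at byte offset 7. INVALID
Stream 4: error at byte offset 7. INVALID

Answer: no yes no no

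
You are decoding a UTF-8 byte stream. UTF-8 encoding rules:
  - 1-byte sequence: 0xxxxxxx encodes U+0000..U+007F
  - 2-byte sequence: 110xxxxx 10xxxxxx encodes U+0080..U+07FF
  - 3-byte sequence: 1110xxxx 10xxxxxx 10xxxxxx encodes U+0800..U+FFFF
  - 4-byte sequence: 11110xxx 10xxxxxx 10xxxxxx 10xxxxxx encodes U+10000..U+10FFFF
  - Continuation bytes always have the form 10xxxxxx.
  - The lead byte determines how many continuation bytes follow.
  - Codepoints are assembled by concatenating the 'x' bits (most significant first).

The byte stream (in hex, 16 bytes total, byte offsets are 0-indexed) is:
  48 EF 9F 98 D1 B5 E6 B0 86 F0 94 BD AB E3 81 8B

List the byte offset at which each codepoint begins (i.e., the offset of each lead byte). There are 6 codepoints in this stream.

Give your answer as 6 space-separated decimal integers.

Answer: 0 1 4 6 9 13

Derivation:
Byte[0]=48: 1-byte ASCII. cp=U+0048
Byte[1]=EF: 3-byte lead, need 2 cont bytes. acc=0xF
Byte[2]=9F: continuation. acc=(acc<<6)|0x1F=0x3DF
Byte[3]=98: continuation. acc=(acc<<6)|0x18=0xF7D8
Completed: cp=U+F7D8 (starts at byte 1)
Byte[4]=D1: 2-byte lead, need 1 cont bytes. acc=0x11
Byte[5]=B5: continuation. acc=(acc<<6)|0x35=0x475
Completed: cp=U+0475 (starts at byte 4)
Byte[6]=E6: 3-byte lead, need 2 cont bytes. acc=0x6
Byte[7]=B0: continuation. acc=(acc<<6)|0x30=0x1B0
Byte[8]=86: continuation. acc=(acc<<6)|0x06=0x6C06
Completed: cp=U+6C06 (starts at byte 6)
Byte[9]=F0: 4-byte lead, need 3 cont bytes. acc=0x0
Byte[10]=94: continuation. acc=(acc<<6)|0x14=0x14
Byte[11]=BD: continuation. acc=(acc<<6)|0x3D=0x53D
Byte[12]=AB: continuation. acc=(acc<<6)|0x2B=0x14F6B
Completed: cp=U+14F6B (starts at byte 9)
Byte[13]=E3: 3-byte lead, need 2 cont bytes. acc=0x3
Byte[14]=81: continuation. acc=(acc<<6)|0x01=0xC1
Byte[15]=8B: continuation. acc=(acc<<6)|0x0B=0x304B
Completed: cp=U+304B (starts at byte 13)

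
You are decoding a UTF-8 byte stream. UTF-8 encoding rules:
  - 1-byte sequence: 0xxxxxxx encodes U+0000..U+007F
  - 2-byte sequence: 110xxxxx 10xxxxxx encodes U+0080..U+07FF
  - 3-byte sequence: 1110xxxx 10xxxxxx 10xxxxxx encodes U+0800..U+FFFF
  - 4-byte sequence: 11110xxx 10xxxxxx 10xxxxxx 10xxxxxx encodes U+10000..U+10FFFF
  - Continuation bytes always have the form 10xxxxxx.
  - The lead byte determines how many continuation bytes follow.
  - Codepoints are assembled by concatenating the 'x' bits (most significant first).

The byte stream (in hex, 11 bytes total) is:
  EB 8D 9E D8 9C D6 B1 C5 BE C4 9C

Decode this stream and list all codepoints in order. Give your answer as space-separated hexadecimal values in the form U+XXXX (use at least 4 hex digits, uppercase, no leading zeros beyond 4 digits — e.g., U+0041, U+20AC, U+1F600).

Answer: U+B35E U+061C U+05B1 U+017E U+011C

Derivation:
Byte[0]=EB: 3-byte lead, need 2 cont bytes. acc=0xB
Byte[1]=8D: continuation. acc=(acc<<6)|0x0D=0x2CD
Byte[2]=9E: continuation. acc=(acc<<6)|0x1E=0xB35E
Completed: cp=U+B35E (starts at byte 0)
Byte[3]=D8: 2-byte lead, need 1 cont bytes. acc=0x18
Byte[4]=9C: continuation. acc=(acc<<6)|0x1C=0x61C
Completed: cp=U+061C (starts at byte 3)
Byte[5]=D6: 2-byte lead, need 1 cont bytes. acc=0x16
Byte[6]=B1: continuation. acc=(acc<<6)|0x31=0x5B1
Completed: cp=U+05B1 (starts at byte 5)
Byte[7]=C5: 2-byte lead, need 1 cont bytes. acc=0x5
Byte[8]=BE: continuation. acc=(acc<<6)|0x3E=0x17E
Completed: cp=U+017E (starts at byte 7)
Byte[9]=C4: 2-byte lead, need 1 cont bytes. acc=0x4
Byte[10]=9C: continuation. acc=(acc<<6)|0x1C=0x11C
Completed: cp=U+011C (starts at byte 9)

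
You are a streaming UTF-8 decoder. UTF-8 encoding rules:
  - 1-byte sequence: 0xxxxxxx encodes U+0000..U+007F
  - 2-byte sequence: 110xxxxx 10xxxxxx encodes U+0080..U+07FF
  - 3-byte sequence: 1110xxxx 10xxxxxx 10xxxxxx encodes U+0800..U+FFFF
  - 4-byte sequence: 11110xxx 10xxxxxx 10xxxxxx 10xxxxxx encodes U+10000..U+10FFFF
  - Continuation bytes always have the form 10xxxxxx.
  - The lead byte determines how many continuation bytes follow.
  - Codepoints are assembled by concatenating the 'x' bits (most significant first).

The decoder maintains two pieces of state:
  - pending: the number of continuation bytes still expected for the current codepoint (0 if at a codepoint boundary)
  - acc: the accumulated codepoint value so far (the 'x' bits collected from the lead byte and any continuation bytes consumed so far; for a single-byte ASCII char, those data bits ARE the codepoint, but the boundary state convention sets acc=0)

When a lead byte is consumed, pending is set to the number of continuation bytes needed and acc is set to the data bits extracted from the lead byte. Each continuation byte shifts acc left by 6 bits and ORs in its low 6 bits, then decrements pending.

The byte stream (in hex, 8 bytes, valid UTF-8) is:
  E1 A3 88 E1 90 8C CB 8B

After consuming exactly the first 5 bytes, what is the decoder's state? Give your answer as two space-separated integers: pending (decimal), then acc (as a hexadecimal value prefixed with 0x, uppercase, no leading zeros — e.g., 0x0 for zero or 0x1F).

Answer: 1 0x50

Derivation:
Byte[0]=E1: 3-byte lead. pending=2, acc=0x1
Byte[1]=A3: continuation. acc=(acc<<6)|0x23=0x63, pending=1
Byte[2]=88: continuation. acc=(acc<<6)|0x08=0x18C8, pending=0
Byte[3]=E1: 3-byte lead. pending=2, acc=0x1
Byte[4]=90: continuation. acc=(acc<<6)|0x10=0x50, pending=1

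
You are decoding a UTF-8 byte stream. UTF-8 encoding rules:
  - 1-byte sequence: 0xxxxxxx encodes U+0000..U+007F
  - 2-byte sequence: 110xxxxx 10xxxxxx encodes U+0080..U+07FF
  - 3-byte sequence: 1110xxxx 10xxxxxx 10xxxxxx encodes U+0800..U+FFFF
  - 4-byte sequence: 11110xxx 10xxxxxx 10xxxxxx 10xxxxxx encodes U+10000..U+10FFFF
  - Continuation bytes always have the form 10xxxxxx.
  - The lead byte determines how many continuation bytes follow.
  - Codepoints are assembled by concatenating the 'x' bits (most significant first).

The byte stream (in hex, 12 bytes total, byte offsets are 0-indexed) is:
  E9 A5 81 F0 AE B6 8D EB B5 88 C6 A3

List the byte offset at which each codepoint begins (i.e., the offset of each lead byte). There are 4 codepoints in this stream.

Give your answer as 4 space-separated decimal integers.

Answer: 0 3 7 10

Derivation:
Byte[0]=E9: 3-byte lead, need 2 cont bytes. acc=0x9
Byte[1]=A5: continuation. acc=(acc<<6)|0x25=0x265
Byte[2]=81: continuation. acc=(acc<<6)|0x01=0x9941
Completed: cp=U+9941 (starts at byte 0)
Byte[3]=F0: 4-byte lead, need 3 cont bytes. acc=0x0
Byte[4]=AE: continuation. acc=(acc<<6)|0x2E=0x2E
Byte[5]=B6: continuation. acc=(acc<<6)|0x36=0xBB6
Byte[6]=8D: continuation. acc=(acc<<6)|0x0D=0x2ED8D
Completed: cp=U+2ED8D (starts at byte 3)
Byte[7]=EB: 3-byte lead, need 2 cont bytes. acc=0xB
Byte[8]=B5: continuation. acc=(acc<<6)|0x35=0x2F5
Byte[9]=88: continuation. acc=(acc<<6)|0x08=0xBD48
Completed: cp=U+BD48 (starts at byte 7)
Byte[10]=C6: 2-byte lead, need 1 cont bytes. acc=0x6
Byte[11]=A3: continuation. acc=(acc<<6)|0x23=0x1A3
Completed: cp=U+01A3 (starts at byte 10)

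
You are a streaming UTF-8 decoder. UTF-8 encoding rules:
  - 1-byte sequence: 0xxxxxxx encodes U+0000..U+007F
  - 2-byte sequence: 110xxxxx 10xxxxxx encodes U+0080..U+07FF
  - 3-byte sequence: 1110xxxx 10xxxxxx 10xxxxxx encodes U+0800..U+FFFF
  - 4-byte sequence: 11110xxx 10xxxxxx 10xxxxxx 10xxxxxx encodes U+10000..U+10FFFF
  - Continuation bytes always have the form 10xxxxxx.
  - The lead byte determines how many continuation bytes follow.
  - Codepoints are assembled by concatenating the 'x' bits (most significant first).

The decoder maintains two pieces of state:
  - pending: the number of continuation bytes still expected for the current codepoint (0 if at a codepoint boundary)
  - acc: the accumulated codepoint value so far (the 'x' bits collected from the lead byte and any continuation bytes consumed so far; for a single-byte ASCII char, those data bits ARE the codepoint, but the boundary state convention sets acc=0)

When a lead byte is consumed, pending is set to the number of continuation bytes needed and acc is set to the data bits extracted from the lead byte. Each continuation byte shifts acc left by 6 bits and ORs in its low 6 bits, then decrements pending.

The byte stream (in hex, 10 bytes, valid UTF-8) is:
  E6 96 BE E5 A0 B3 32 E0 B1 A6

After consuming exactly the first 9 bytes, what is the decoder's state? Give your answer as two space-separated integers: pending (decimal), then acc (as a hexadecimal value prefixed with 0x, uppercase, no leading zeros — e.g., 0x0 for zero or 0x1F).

Byte[0]=E6: 3-byte lead. pending=2, acc=0x6
Byte[1]=96: continuation. acc=(acc<<6)|0x16=0x196, pending=1
Byte[2]=BE: continuation. acc=(acc<<6)|0x3E=0x65BE, pending=0
Byte[3]=E5: 3-byte lead. pending=2, acc=0x5
Byte[4]=A0: continuation. acc=(acc<<6)|0x20=0x160, pending=1
Byte[5]=B3: continuation. acc=(acc<<6)|0x33=0x5833, pending=0
Byte[6]=32: 1-byte. pending=0, acc=0x0
Byte[7]=E0: 3-byte lead. pending=2, acc=0x0
Byte[8]=B1: continuation. acc=(acc<<6)|0x31=0x31, pending=1

Answer: 1 0x31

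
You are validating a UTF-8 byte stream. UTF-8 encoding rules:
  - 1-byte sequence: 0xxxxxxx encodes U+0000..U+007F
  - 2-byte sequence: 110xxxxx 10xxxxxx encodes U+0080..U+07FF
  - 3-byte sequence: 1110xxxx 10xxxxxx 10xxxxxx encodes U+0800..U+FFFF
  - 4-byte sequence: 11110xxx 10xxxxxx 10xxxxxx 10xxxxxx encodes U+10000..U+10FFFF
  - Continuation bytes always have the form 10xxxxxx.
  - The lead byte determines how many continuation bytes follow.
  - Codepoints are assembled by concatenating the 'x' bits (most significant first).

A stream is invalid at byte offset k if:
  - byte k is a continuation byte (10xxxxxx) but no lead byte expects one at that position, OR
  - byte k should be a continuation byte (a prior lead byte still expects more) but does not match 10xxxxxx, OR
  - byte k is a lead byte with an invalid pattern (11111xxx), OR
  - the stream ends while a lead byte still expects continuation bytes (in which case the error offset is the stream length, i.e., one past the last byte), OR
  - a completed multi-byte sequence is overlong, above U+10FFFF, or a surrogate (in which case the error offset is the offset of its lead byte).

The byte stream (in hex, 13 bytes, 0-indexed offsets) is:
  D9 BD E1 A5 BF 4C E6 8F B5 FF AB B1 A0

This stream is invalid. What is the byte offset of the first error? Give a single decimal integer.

Answer: 9

Derivation:
Byte[0]=D9: 2-byte lead, need 1 cont bytes. acc=0x19
Byte[1]=BD: continuation. acc=(acc<<6)|0x3D=0x67D
Completed: cp=U+067D (starts at byte 0)
Byte[2]=E1: 3-byte lead, need 2 cont bytes. acc=0x1
Byte[3]=A5: continuation. acc=(acc<<6)|0x25=0x65
Byte[4]=BF: continuation. acc=(acc<<6)|0x3F=0x197F
Completed: cp=U+197F (starts at byte 2)
Byte[5]=4C: 1-byte ASCII. cp=U+004C
Byte[6]=E6: 3-byte lead, need 2 cont bytes. acc=0x6
Byte[7]=8F: continuation. acc=(acc<<6)|0x0F=0x18F
Byte[8]=B5: continuation. acc=(acc<<6)|0x35=0x63F5
Completed: cp=U+63F5 (starts at byte 6)
Byte[9]=FF: INVALID lead byte (not 0xxx/110x/1110/11110)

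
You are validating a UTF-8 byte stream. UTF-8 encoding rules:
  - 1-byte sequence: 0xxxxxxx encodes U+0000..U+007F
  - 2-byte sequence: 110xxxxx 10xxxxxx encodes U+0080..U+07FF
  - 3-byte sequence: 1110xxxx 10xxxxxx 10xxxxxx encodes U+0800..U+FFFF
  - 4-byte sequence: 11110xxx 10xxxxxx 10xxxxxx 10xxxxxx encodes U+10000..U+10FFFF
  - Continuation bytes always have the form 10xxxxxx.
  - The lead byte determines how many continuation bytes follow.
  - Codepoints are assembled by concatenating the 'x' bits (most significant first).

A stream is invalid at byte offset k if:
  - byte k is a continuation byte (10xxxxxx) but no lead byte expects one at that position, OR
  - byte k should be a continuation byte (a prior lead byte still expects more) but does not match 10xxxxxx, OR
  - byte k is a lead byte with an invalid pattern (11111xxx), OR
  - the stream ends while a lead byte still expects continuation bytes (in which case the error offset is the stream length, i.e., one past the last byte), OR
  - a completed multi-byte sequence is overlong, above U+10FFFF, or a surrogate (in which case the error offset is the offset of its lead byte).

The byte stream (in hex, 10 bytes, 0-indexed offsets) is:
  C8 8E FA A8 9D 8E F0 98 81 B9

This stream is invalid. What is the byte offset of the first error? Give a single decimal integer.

Byte[0]=C8: 2-byte lead, need 1 cont bytes. acc=0x8
Byte[1]=8E: continuation. acc=(acc<<6)|0x0E=0x20E
Completed: cp=U+020E (starts at byte 0)
Byte[2]=FA: INVALID lead byte (not 0xxx/110x/1110/11110)

Answer: 2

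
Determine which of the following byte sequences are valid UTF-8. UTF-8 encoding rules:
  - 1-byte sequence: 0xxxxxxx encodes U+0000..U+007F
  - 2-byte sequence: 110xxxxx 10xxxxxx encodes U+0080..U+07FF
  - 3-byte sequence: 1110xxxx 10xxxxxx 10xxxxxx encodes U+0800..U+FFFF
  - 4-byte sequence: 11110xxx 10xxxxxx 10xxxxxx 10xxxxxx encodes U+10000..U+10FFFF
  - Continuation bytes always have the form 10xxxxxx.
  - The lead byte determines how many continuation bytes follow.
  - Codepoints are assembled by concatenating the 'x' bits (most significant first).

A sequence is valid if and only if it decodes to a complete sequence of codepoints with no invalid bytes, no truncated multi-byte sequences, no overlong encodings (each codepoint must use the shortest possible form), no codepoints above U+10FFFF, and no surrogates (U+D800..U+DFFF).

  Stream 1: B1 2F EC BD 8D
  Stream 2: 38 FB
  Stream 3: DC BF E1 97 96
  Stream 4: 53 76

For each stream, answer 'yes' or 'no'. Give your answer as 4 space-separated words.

Stream 1: error at byte offset 0. INVALID
Stream 2: error at byte offset 1. INVALID
Stream 3: decodes cleanly. VALID
Stream 4: decodes cleanly. VALID

Answer: no no yes yes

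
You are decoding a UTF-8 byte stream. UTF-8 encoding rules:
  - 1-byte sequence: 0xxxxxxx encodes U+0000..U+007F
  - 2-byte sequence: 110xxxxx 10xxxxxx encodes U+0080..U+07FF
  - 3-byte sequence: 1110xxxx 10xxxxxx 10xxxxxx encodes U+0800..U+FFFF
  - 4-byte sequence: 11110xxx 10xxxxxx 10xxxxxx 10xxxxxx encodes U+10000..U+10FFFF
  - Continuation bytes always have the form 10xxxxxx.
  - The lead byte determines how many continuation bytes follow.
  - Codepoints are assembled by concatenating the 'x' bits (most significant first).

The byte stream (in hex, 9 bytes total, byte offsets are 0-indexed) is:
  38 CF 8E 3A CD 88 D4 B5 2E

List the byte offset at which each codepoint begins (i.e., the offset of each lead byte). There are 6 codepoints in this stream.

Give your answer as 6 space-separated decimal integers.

Byte[0]=38: 1-byte ASCII. cp=U+0038
Byte[1]=CF: 2-byte lead, need 1 cont bytes. acc=0xF
Byte[2]=8E: continuation. acc=(acc<<6)|0x0E=0x3CE
Completed: cp=U+03CE (starts at byte 1)
Byte[3]=3A: 1-byte ASCII. cp=U+003A
Byte[4]=CD: 2-byte lead, need 1 cont bytes. acc=0xD
Byte[5]=88: continuation. acc=(acc<<6)|0x08=0x348
Completed: cp=U+0348 (starts at byte 4)
Byte[6]=D4: 2-byte lead, need 1 cont bytes. acc=0x14
Byte[7]=B5: continuation. acc=(acc<<6)|0x35=0x535
Completed: cp=U+0535 (starts at byte 6)
Byte[8]=2E: 1-byte ASCII. cp=U+002E

Answer: 0 1 3 4 6 8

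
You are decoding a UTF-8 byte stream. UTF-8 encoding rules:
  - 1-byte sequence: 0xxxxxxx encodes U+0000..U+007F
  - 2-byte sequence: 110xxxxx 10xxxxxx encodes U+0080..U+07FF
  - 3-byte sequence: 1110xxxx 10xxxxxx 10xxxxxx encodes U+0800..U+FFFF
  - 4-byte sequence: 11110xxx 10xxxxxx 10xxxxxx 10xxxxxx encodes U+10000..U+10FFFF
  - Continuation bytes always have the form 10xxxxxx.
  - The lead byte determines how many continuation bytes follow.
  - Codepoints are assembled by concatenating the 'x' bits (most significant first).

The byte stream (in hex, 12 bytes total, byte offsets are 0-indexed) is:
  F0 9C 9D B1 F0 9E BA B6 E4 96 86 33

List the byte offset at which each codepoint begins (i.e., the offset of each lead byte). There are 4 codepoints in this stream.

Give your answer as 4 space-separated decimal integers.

Byte[0]=F0: 4-byte lead, need 3 cont bytes. acc=0x0
Byte[1]=9C: continuation. acc=(acc<<6)|0x1C=0x1C
Byte[2]=9D: continuation. acc=(acc<<6)|0x1D=0x71D
Byte[3]=B1: continuation. acc=(acc<<6)|0x31=0x1C771
Completed: cp=U+1C771 (starts at byte 0)
Byte[4]=F0: 4-byte lead, need 3 cont bytes. acc=0x0
Byte[5]=9E: continuation. acc=(acc<<6)|0x1E=0x1E
Byte[6]=BA: continuation. acc=(acc<<6)|0x3A=0x7BA
Byte[7]=B6: continuation. acc=(acc<<6)|0x36=0x1EEB6
Completed: cp=U+1EEB6 (starts at byte 4)
Byte[8]=E4: 3-byte lead, need 2 cont bytes. acc=0x4
Byte[9]=96: continuation. acc=(acc<<6)|0x16=0x116
Byte[10]=86: continuation. acc=(acc<<6)|0x06=0x4586
Completed: cp=U+4586 (starts at byte 8)
Byte[11]=33: 1-byte ASCII. cp=U+0033

Answer: 0 4 8 11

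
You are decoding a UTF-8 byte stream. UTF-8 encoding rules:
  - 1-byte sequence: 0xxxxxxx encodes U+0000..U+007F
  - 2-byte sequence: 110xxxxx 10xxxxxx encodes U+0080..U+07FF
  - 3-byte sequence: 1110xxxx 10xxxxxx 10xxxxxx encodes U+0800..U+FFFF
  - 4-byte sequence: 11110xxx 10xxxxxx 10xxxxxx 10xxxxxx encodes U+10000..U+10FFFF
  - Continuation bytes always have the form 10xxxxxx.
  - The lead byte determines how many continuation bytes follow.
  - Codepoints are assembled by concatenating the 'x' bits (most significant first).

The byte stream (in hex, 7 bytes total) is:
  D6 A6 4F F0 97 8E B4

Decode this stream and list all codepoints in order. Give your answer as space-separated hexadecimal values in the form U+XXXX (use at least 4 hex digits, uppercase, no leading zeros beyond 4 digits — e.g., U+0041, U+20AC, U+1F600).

Answer: U+05A6 U+004F U+173B4

Derivation:
Byte[0]=D6: 2-byte lead, need 1 cont bytes. acc=0x16
Byte[1]=A6: continuation. acc=(acc<<6)|0x26=0x5A6
Completed: cp=U+05A6 (starts at byte 0)
Byte[2]=4F: 1-byte ASCII. cp=U+004F
Byte[3]=F0: 4-byte lead, need 3 cont bytes. acc=0x0
Byte[4]=97: continuation. acc=(acc<<6)|0x17=0x17
Byte[5]=8E: continuation. acc=(acc<<6)|0x0E=0x5CE
Byte[6]=B4: continuation. acc=(acc<<6)|0x34=0x173B4
Completed: cp=U+173B4 (starts at byte 3)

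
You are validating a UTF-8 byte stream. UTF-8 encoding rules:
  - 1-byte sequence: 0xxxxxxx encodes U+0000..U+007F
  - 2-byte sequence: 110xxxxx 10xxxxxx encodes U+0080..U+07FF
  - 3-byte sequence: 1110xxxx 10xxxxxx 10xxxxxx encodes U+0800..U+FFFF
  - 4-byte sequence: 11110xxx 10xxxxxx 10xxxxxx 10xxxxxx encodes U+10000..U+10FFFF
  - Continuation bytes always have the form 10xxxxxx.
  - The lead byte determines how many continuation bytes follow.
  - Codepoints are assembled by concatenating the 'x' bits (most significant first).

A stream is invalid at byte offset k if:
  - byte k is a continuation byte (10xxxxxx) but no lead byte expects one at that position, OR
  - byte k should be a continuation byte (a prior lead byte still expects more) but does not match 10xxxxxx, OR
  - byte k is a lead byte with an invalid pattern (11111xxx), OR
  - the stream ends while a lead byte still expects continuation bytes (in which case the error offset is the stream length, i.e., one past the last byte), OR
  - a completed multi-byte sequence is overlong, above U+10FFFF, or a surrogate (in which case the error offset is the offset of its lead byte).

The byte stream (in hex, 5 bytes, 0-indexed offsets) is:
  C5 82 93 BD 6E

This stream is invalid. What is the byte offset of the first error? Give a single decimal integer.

Answer: 2

Derivation:
Byte[0]=C5: 2-byte lead, need 1 cont bytes. acc=0x5
Byte[1]=82: continuation. acc=(acc<<6)|0x02=0x142
Completed: cp=U+0142 (starts at byte 0)
Byte[2]=93: INVALID lead byte (not 0xxx/110x/1110/11110)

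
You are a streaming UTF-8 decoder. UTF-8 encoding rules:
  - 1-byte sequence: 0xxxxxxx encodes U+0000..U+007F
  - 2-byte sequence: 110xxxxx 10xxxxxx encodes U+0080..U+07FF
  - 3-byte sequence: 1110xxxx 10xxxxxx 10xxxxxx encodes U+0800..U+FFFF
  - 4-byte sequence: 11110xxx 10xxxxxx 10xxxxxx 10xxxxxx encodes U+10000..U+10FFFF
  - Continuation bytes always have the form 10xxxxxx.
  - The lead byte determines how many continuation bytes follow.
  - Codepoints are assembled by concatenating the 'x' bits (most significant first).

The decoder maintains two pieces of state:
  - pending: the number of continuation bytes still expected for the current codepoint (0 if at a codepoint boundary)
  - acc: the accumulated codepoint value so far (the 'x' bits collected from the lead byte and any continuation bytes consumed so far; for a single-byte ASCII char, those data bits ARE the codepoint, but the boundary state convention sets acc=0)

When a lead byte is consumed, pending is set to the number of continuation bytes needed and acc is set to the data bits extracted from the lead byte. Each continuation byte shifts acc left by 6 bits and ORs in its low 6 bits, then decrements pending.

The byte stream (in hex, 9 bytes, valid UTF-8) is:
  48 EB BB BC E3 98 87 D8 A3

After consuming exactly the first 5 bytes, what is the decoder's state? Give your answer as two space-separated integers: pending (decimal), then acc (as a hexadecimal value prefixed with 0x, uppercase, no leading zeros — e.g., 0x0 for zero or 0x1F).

Byte[0]=48: 1-byte. pending=0, acc=0x0
Byte[1]=EB: 3-byte lead. pending=2, acc=0xB
Byte[2]=BB: continuation. acc=(acc<<6)|0x3B=0x2FB, pending=1
Byte[3]=BC: continuation. acc=(acc<<6)|0x3C=0xBEFC, pending=0
Byte[4]=E3: 3-byte lead. pending=2, acc=0x3

Answer: 2 0x3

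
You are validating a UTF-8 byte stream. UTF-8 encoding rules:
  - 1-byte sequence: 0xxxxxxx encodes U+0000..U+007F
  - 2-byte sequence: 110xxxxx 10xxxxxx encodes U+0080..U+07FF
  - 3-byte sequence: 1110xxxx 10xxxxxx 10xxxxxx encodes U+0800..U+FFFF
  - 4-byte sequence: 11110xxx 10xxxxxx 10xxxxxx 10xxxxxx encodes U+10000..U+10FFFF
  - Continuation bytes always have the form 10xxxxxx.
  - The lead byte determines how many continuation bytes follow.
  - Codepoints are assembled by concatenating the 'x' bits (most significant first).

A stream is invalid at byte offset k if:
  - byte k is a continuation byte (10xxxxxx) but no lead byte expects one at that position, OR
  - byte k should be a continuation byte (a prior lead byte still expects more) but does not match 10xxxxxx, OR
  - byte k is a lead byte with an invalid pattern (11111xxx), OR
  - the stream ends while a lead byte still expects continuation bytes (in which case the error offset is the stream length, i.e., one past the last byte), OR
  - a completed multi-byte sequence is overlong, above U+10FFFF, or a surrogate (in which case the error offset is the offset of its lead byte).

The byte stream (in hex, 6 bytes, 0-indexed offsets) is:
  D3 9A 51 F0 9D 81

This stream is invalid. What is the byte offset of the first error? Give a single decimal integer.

Answer: 6

Derivation:
Byte[0]=D3: 2-byte lead, need 1 cont bytes. acc=0x13
Byte[1]=9A: continuation. acc=(acc<<6)|0x1A=0x4DA
Completed: cp=U+04DA (starts at byte 0)
Byte[2]=51: 1-byte ASCII. cp=U+0051
Byte[3]=F0: 4-byte lead, need 3 cont bytes. acc=0x0
Byte[4]=9D: continuation. acc=(acc<<6)|0x1D=0x1D
Byte[5]=81: continuation. acc=(acc<<6)|0x01=0x741
Byte[6]: stream ended, expected continuation. INVALID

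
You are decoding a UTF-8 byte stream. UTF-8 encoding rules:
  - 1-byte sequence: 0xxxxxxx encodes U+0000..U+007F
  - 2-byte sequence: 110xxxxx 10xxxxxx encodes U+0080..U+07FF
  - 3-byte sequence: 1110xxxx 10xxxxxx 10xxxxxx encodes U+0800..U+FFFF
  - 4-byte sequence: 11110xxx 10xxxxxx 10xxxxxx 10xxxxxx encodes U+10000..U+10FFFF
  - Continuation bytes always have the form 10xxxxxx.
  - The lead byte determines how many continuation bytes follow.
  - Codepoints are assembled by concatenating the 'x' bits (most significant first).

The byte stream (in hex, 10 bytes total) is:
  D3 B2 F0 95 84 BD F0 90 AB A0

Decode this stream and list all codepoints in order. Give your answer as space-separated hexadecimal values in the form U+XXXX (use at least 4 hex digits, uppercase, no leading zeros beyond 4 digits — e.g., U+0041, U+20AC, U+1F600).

Answer: U+04F2 U+1513D U+10AE0

Derivation:
Byte[0]=D3: 2-byte lead, need 1 cont bytes. acc=0x13
Byte[1]=B2: continuation. acc=(acc<<6)|0x32=0x4F2
Completed: cp=U+04F2 (starts at byte 0)
Byte[2]=F0: 4-byte lead, need 3 cont bytes. acc=0x0
Byte[3]=95: continuation. acc=(acc<<6)|0x15=0x15
Byte[4]=84: continuation. acc=(acc<<6)|0x04=0x544
Byte[5]=BD: continuation. acc=(acc<<6)|0x3D=0x1513D
Completed: cp=U+1513D (starts at byte 2)
Byte[6]=F0: 4-byte lead, need 3 cont bytes. acc=0x0
Byte[7]=90: continuation. acc=(acc<<6)|0x10=0x10
Byte[8]=AB: continuation. acc=(acc<<6)|0x2B=0x42B
Byte[9]=A0: continuation. acc=(acc<<6)|0x20=0x10AE0
Completed: cp=U+10AE0 (starts at byte 6)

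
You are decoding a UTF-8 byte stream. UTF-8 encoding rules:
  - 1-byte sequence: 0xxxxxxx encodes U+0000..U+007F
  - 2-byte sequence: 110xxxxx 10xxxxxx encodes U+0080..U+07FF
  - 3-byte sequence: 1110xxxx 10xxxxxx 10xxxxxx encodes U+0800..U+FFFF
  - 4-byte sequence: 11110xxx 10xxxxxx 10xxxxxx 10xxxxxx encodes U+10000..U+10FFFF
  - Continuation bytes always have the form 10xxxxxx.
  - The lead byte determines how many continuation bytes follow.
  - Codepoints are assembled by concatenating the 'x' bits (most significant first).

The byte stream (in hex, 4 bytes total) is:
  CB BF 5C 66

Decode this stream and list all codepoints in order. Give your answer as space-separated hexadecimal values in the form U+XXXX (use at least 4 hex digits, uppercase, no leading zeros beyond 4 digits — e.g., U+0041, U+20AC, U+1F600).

Byte[0]=CB: 2-byte lead, need 1 cont bytes. acc=0xB
Byte[1]=BF: continuation. acc=(acc<<6)|0x3F=0x2FF
Completed: cp=U+02FF (starts at byte 0)
Byte[2]=5C: 1-byte ASCII. cp=U+005C
Byte[3]=66: 1-byte ASCII. cp=U+0066

Answer: U+02FF U+005C U+0066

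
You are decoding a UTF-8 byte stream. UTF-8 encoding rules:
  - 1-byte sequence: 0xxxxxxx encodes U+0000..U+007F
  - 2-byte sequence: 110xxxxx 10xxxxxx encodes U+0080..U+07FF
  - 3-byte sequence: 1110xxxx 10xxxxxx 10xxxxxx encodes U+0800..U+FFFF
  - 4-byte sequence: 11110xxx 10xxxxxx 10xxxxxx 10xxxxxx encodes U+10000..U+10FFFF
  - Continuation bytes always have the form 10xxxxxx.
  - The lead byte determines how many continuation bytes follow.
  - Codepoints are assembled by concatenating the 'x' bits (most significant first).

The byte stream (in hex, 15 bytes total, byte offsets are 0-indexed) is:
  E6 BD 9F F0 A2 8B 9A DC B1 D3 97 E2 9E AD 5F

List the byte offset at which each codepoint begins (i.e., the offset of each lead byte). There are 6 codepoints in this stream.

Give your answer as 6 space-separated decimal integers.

Answer: 0 3 7 9 11 14

Derivation:
Byte[0]=E6: 3-byte lead, need 2 cont bytes. acc=0x6
Byte[1]=BD: continuation. acc=(acc<<6)|0x3D=0x1BD
Byte[2]=9F: continuation. acc=(acc<<6)|0x1F=0x6F5F
Completed: cp=U+6F5F (starts at byte 0)
Byte[3]=F0: 4-byte lead, need 3 cont bytes. acc=0x0
Byte[4]=A2: continuation. acc=(acc<<6)|0x22=0x22
Byte[5]=8B: continuation. acc=(acc<<6)|0x0B=0x88B
Byte[6]=9A: continuation. acc=(acc<<6)|0x1A=0x222DA
Completed: cp=U+222DA (starts at byte 3)
Byte[7]=DC: 2-byte lead, need 1 cont bytes. acc=0x1C
Byte[8]=B1: continuation. acc=(acc<<6)|0x31=0x731
Completed: cp=U+0731 (starts at byte 7)
Byte[9]=D3: 2-byte lead, need 1 cont bytes. acc=0x13
Byte[10]=97: continuation. acc=(acc<<6)|0x17=0x4D7
Completed: cp=U+04D7 (starts at byte 9)
Byte[11]=E2: 3-byte lead, need 2 cont bytes. acc=0x2
Byte[12]=9E: continuation. acc=(acc<<6)|0x1E=0x9E
Byte[13]=AD: continuation. acc=(acc<<6)|0x2D=0x27AD
Completed: cp=U+27AD (starts at byte 11)
Byte[14]=5F: 1-byte ASCII. cp=U+005F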